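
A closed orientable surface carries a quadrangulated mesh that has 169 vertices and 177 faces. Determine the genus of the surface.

5

Every face is a square, so 2E = 4·177 = 708, giving E = 354.
χ = V − E + F = 169 − 354 + 177 = -8.
For a closed orientable surface χ = 2 − 2g, so g = (2 − (-8))/2 = 5.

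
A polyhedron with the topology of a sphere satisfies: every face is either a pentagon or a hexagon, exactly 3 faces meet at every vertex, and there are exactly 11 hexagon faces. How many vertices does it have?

42

Let x be the number of pentagons; then F = 11 + x.
Edge–face incidences: 2E = 6·11 + 5·x = 66 + 5x.
Every vertex has degree 3, so 3V = 2E.
Euler: V − E + F = 2 ⇒ (2E)/3 − E + (11 + x) = 2.
Multiply by 6: 2·(2E) − 3·(2E) + 6·(11 + x) = 12, i.e. 66 + 6x − (66 + 5x) = 12.
Collecting terms: x = 12.
Then 2E = 66 + 5·12 = 126, so E = 63, V = 2E/3 = 42, F = 11 + 12 = 23.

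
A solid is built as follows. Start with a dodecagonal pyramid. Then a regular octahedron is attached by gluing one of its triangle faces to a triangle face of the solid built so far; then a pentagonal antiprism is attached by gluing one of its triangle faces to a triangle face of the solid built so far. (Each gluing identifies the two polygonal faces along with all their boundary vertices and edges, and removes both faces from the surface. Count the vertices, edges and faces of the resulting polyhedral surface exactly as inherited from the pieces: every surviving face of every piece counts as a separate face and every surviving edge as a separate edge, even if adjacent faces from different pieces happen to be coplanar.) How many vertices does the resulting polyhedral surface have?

A dodecagonal pyramid: V=13, E=24, F=13.
Attach a regular octahedron (V=6, E=12, F=8) along a 3-gon: merge 3 vertices and 3 edges, delete both glued faces → V=16, E=33, F=19.
Attach a pentagonal antiprism (V=10, E=20, F=12) along a 3-gon: merge 3 vertices and 3 edges, delete both glued faces → V=23, E=50, F=29.
Check: V − E + F = 23 − 50 + 29 = 2.

23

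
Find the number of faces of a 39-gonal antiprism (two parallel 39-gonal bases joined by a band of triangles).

An antiprism on an n-gon has two n-gon caps and 2n triangles: V = 2·39 = 78, E = 4·39 = 156, F = 2·39 + 2 = 80.
Check: V − E + F = 78 − 156 + 80 = 2.

80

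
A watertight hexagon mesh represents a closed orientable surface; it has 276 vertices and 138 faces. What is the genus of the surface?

Every face is a hexagon, so 2E = 6·138 = 828, giving E = 414.
χ = V − E + F = 276 − 414 + 138 = 0.
For a closed orientable surface χ = 2 − 2g, so g = (2 − (0))/2 = 1.

1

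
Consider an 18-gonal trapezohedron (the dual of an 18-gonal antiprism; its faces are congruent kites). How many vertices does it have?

38

The n-trapezohedron (dual of the n-antiprism) has V = 2·18 + 2 = 38, E = 4·18 = 72, F = 2·18 = 36.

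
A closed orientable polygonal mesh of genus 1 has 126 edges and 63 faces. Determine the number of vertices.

63

For a closed orientable surface of genus 1, χ = 2 − 2·1 = 0.
V = 0 + E − F = 0 + 126 − 63 = 63.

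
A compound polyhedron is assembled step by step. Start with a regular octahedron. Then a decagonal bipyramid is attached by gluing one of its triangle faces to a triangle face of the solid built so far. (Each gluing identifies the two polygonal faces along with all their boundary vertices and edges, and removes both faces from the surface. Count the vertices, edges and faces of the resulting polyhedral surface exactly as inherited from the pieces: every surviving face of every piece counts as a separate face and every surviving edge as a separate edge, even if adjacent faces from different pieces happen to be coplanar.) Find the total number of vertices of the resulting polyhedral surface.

A regular octahedron: V=6, E=12, F=8.
Attach a decagonal bipyramid (V=12, E=30, F=20) along a 3-gon: merge 3 vertices and 3 edges, delete both glued faces → V=15, E=39, F=26.
Check: V − E + F = 15 − 39 + 26 = 2.

15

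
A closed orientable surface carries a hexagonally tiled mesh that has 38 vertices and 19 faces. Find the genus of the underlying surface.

1

Every face is a hexagon, so 2E = 6·19 = 114, giving E = 57.
χ = V − E + F = 38 − 57 + 19 = 0.
For a closed orientable surface χ = 2 − 2g, so g = (2 − (0))/2 = 1.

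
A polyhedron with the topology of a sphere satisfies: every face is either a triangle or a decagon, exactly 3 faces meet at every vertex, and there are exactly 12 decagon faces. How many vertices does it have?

60

Let x be the number of triangles; then F = 12 + x.
Edge–face incidences: 2E = 10·12 + 3·x = 120 + 3x.
Every vertex has degree 3, so 3V = 2E.
Euler: V − E + F = 2 ⇒ (2E)/3 − E + (12 + x) = 2.
Multiply by 6: 2·(2E) − 3·(2E) + 6·(12 + x) = 12, i.e. 72 + 6x − (120 + 3x) = 12.
Collecting terms: 3x − 48 = 12, so 3x = 60, so x = 20.
Then 2E = 120 + 3·20 = 180, so E = 90, V = 2E/3 = 60, F = 12 + 20 = 32.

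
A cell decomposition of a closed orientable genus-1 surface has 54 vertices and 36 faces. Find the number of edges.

For a closed orientable surface of genus 1, χ = 2 − 2·1 = 0.
E = V + F − (0) = 54 + 36 − (0) = 90.

90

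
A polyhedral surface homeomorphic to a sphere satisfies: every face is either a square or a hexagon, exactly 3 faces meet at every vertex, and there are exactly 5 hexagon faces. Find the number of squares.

6

Let x be the number of squares; then F = 5 + x.
Edge–face incidences: 2E = 6·5 + 4·x = 30 + 4x.
Every vertex has degree 3, so 3V = 2E.
Euler: V − E + F = 2 ⇒ (2E)/3 − E + (5 + x) = 2.
Multiply by 6: 2·(2E) − 3·(2E) + 6·(5 + x) = 12, i.e. 30 + 6x − (30 + 4x) = 12.
Collecting terms: 2x = 12, so x = 6.
Then 2E = 30 + 4·6 = 54, so E = 27, V = 2E/3 = 18, F = 5 + 6 = 11.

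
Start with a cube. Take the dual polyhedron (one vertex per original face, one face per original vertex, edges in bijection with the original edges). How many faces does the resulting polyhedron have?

8

The base solid has V = 8, E = 12, F = 6.
The dual swaps V and F and preserves E: V′ = F = 6, E′ = E = 12, F′ = V = 8.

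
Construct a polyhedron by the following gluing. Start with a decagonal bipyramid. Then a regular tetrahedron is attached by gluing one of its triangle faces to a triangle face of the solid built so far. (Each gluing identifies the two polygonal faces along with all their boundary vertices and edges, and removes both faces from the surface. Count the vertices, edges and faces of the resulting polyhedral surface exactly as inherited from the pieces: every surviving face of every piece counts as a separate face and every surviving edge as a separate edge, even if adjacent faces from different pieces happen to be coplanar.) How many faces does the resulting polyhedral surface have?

22

A decagonal bipyramid: V=12, E=30, F=20.
Attach a regular tetrahedron (V=4, E=6, F=4) along a 3-gon: merge 3 vertices and 3 edges, delete both glued faces → V=13, E=33, F=22.
Check: V − E + F = 13 − 33 + 22 = 2.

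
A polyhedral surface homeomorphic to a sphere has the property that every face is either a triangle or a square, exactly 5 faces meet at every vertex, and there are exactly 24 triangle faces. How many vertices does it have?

Let x be the number of squares; then F = 24 + x.
Edge–face incidences: 2E = 3·24 + 4·x = 72 + 4x.
Every vertex has degree 5, so 5V = 2E.
Euler: V − E + F = 2 ⇒ (2E)/5 − E + (24 + x) = 2.
Multiply by 10: 2·(2E) − 5·(2E) + 10·(24 + x) = 20, i.e. 240 + 10x − 3·(72 + 4x) = 20.
Collecting terms: −2x + 24 = 20, so −2x = −4, so x = 2.
Then 2E = 72 + 4·2 = 80, so E = 40, V = 2E/5 = 16, F = 24 + 2 = 26.

16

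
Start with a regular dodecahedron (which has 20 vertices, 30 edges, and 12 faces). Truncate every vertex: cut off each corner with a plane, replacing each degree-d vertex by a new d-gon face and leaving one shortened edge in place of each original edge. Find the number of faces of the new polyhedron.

Truncation replaces each original edge-end by a new vertex, so V′ = 2E = 60.
Each original edge survives, and each old vertex of degree d contributes d new edges; summing degrees gives Σd = 2E, so E′ = E + 2E = 3E = 90.
Each original face survives and each original vertex becomes one new face: F′ = F + V = 32.

32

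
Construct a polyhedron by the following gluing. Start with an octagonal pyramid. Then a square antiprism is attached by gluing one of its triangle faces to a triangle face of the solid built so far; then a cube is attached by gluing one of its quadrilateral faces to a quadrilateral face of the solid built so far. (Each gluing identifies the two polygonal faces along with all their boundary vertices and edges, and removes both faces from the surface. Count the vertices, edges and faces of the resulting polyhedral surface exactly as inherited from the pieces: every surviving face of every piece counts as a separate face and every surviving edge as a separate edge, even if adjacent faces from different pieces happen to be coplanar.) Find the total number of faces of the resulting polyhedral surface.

21

An octagonal pyramid: V=9, E=16, F=9.
Attach a square antiprism (V=8, E=16, F=10) along a 3-gon: merge 3 vertices and 3 edges, delete both glued faces → V=14, E=29, F=17.
Attach a cube (V=8, E=12, F=6) along a 4-gon: merge 4 vertices and 4 edges, delete both glued faces → V=18, E=37, F=21.
Check: V − E + F = 18 − 37 + 21 = 2.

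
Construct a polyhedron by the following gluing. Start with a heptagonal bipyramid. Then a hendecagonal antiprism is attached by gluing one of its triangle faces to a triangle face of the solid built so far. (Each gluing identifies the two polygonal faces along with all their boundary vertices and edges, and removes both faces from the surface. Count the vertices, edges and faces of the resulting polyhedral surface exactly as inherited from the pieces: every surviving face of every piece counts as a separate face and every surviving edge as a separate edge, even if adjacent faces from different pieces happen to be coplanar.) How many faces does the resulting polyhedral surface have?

A heptagonal bipyramid: V=9, E=21, F=14.
Attach a hendecagonal antiprism (V=22, E=44, F=24) along a 3-gon: merge 3 vertices and 3 edges, delete both glued faces → V=28, E=62, F=36.
Check: V − E + F = 28 − 62 + 36 = 2.

36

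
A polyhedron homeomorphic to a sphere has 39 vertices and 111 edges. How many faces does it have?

Here V − E + F = 2.
F = 2 − V + E = 2 − 39 + 111 = 74.

74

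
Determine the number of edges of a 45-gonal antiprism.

180

An antiprism on an n-gon has two n-gon caps and 2n triangles: V = 2·45 = 90, E = 4·45 = 180, F = 2·45 + 2 = 92.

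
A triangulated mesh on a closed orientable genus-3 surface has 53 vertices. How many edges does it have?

χ = 2 − 2·3 = -4, and every face is a triangle so 3F = 2E.
V − E + F = -4 with E = 3F/2 gives 53 − (3/2 − 1)·F = -4, so F = 114 and E = 171.

171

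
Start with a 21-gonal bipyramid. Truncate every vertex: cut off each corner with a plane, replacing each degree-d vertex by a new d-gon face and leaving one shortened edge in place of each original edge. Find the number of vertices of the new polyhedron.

126

The base solid has V = 23, E = 63, F = 42.
Truncation replaces each original edge-end by a new vertex, so V′ = 2E = 126.
Each original edge survives, and each old vertex of degree d contributes d new edges; summing degrees gives Σd = 2E, so E′ = E + 2E = 3E = 189.
Each original face survives and each original vertex becomes one new face: F′ = F + V = 65.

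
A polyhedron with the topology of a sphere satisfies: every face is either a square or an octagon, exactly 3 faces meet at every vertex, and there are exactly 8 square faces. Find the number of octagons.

2

Let x be the number of octagons; then F = 8 + x.
Edge–face incidences: 2E = 4·8 + 8·x = 32 + 8x.
Every vertex has degree 3, so 3V = 2E.
Euler: V − E + F = 2 ⇒ (2E)/3 − E + (8 + x) = 2.
Multiply by 6: 2·(2E) − 3·(2E) + 6·(8 + x) = 12, i.e. 48 + 6x − (32 + 8x) = 12.
Collecting terms: −2x + 16 = 12, so −2x = −4, so x = 2.
Then 2E = 32 + 8·2 = 48, so E = 24, V = 2E/3 = 16, F = 8 + 2 = 10.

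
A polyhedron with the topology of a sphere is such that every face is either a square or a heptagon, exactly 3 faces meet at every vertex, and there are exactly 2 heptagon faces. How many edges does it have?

21

Let x be the number of squares; then F = 2 + x.
Edge–face incidences: 2E = 7·2 + 4·x = 14 + 4x.
Every vertex has degree 3, so 3V = 2E.
Euler: V − E + F = 2 ⇒ (2E)/3 − E + (2 + x) = 2.
Multiply by 6: 2·(2E) − 3·(2E) + 6·(2 + x) = 12, i.e. 12 + 6x − (14 + 4x) = 12.
Collecting terms: 2x − 2 = 12, so 2x = 14, so x = 7.
Then 2E = 14 + 4·7 = 42, so E = 21, V = 2E/3 = 14, F = 2 + 7 = 9.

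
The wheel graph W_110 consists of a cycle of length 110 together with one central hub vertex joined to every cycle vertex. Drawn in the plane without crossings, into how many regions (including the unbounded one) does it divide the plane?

W_110 has V = 110 + 1 = 111 vertices and E = 2·110 = 220 edges.
By Euler's formula F = 2 − V + E = 2 − 111 + 220 = 111.

111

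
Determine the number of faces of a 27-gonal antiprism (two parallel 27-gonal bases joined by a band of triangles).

56

An antiprism on an n-gon has two n-gon caps and 2n triangles: V = 2·27 = 54, E = 4·27 = 108, F = 2·27 + 2 = 56.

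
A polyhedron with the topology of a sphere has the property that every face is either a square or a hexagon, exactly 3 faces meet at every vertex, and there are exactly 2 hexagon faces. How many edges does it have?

18

Let x be the number of squares; then F = 2 + x.
Edge–face incidences: 2E = 6·2 + 4·x = 12 + 4x.
Every vertex has degree 3, so 3V = 2E.
Euler: V − E + F = 2 ⇒ (2E)/3 − E + (2 + x) = 2.
Multiply by 6: 2·(2E) − 3·(2E) + 6·(2 + x) = 12, i.e. 12 + 6x − (12 + 4x) = 12.
Collecting terms: 2x = 12, so x = 6.
Then 2E = 12 + 4·6 = 36, so E = 18, V = 2E/3 = 12, F = 2 + 6 = 8.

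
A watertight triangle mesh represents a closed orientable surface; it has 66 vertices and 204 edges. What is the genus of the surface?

Every face is a triangle and each edge borders two faces, so 3F = 2·204, giving F = 136.
χ = V − E + F = 66 − 204 + 136 = -2.
For a closed orientable surface χ = 2 − 2g, so g = (2 − (-2))/2 = 2.

2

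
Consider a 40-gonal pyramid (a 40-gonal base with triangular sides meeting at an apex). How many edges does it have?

80

A pyramid on an n-gon base has one n-gon and n triangles: V = 40 + 1 = 41, E = 2·40 = 80, F = 40 + 1 = 41.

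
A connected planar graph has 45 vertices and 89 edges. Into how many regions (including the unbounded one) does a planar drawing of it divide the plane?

46

Euler's formula for a connected plane graph: V − E + F = 2, so F = 2 − 45 + 89 = 46.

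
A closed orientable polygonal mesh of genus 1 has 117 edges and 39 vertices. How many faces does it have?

For a closed orientable surface of genus 1, χ = 2 − 2·1 = 0.
F = 0 − V + E = 0 − 39 + 117 = 78.

78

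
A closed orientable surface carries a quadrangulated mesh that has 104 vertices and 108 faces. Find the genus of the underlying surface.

Every face is a square, so 2E = 4·108 = 432, giving E = 216.
χ = V − E + F = 104 − 216 + 108 = -4.
For a closed orientable surface χ = 2 − 2g, so g = (2 − (-4))/2 = 3.

3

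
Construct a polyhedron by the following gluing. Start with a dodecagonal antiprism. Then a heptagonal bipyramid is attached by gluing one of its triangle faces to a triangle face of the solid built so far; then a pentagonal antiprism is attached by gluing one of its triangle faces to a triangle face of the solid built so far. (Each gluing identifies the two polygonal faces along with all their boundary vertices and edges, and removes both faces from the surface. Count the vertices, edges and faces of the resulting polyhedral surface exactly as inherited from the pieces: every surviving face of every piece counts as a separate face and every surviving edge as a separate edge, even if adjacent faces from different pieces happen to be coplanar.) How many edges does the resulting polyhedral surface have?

83

A dodecagonal antiprism: V=24, E=48, F=26.
Attach a heptagonal bipyramid (V=9, E=21, F=14) along a 3-gon: merge 3 vertices and 3 edges, delete both glued faces → V=30, E=66, F=38.
Attach a pentagonal antiprism (V=10, E=20, F=12) along a 3-gon: merge 3 vertices and 3 edges, delete both glued faces → V=37, E=83, F=48.
Check: V − E + F = 37 − 83 + 48 = 2.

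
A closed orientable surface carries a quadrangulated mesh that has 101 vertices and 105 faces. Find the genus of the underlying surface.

3

Every face is a square, so 2E = 4·105 = 420, giving E = 210.
χ = V − E + F = 101 − 210 + 105 = -4.
For a closed orientable surface χ = 2 − 2g, so g = (2 − (-4))/2 = 3.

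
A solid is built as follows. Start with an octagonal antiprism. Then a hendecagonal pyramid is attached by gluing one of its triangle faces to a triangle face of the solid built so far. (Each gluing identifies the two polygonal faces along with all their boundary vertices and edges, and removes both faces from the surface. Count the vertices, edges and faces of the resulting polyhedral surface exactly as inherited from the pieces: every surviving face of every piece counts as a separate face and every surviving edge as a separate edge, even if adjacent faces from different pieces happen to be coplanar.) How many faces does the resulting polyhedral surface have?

An octagonal antiprism: V=16, E=32, F=18.
Attach a hendecagonal pyramid (V=12, E=22, F=12) along a 3-gon: merge 3 vertices and 3 edges, delete both glued faces → V=25, E=51, F=28.
Check: V − E + F = 25 − 51 + 28 = 2.

28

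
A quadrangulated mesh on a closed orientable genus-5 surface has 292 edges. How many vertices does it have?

138

χ = 2 − 2·5 = -8, and every face is a square so 4F = 2E.
F = 2E/4 = 146. Then V = -8 + E − F = -8 + 292 − 146 = 138.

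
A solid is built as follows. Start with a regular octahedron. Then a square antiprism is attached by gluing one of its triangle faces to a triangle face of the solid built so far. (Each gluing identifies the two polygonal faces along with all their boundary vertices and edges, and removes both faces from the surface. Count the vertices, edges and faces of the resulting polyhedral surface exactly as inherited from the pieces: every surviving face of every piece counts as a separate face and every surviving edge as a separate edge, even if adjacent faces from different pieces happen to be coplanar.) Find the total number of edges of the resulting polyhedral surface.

A regular octahedron: V=6, E=12, F=8.
Attach a square antiprism (V=8, E=16, F=10) along a 3-gon: merge 3 vertices and 3 edges, delete both glued faces → V=11, E=25, F=16.
Check: V − E + F = 11 − 25 + 16 = 2.

25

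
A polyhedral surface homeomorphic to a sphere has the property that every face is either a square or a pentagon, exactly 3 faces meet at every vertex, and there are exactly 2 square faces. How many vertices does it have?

16

Let x be the number of pentagons; then F = 2 + x.
Edge–face incidences: 2E = 4·2 + 5·x = 8 + 5x.
Every vertex has degree 3, so 3V = 2E.
Euler: V − E + F = 2 ⇒ (2E)/3 − E + (2 + x) = 2.
Multiply by 6: 2·(2E) − 3·(2E) + 6·(2 + x) = 12, i.e. 12 + 6x − (8 + 5x) = 12.
Collecting terms: x + 4 = 12, so x = 8.
Then 2E = 8 + 5·8 = 48, so E = 24, V = 2E/3 = 16, F = 2 + 8 = 10.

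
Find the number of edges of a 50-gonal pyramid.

100

A pyramid on an n-gon base has one n-gon and n triangles: V = 50 + 1 = 51, E = 2·50 = 100, F = 50 + 1 = 51.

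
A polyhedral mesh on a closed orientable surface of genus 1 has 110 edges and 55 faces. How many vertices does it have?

55

For a closed orientable surface of genus 1, χ = 2 − 2·1 = 0.
V = 0 + E − F = 0 + 110 − 55 = 55.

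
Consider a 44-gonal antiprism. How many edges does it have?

An antiprism on an n-gon has two n-gon caps and 2n triangles: V = 2·44 = 88, E = 4·44 = 176, F = 2·44 + 2 = 90.

176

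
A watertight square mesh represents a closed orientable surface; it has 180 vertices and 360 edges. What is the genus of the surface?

Every face is a square and each edge borders two faces, so 4F = 2·360, giving F = 180.
χ = V − E + F = 180 − 360 + 180 = 0.
For a closed orientable surface χ = 2 − 2g, so g = (2 − (0))/2 = 1.

1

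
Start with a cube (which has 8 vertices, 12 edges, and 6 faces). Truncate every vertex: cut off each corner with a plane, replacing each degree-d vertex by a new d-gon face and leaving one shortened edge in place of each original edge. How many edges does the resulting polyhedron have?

Truncation replaces each original edge-end by a new vertex, so V′ = 2E = 24.
Each original edge survives, and each old vertex of degree d contributes d new edges; summing degrees gives Σd = 2E, so E′ = E + 2E = 3E = 36.
Each original face survives and each original vertex becomes one new face: F′ = F + V = 14.

36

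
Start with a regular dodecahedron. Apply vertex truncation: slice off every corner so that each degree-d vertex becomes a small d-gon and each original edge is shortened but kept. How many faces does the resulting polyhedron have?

The base solid has V = 20, E = 30, F = 12.
Truncation replaces each original edge-end by a new vertex, so V′ = 2E = 60.
Each original edge survives, and each old vertex of degree d contributes d new edges; summing degrees gives Σd = 2E, so E′ = E + 2E = 3E = 90.
Each original face survives and each original vertex becomes one new face: F′ = F + V = 32.

32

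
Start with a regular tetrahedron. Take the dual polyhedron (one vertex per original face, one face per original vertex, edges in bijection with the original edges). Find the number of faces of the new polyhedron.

The base solid has V = 4, E = 6, F = 4.
The dual swaps V and F and preserves E: V′ = F = 4, E′ = E = 6, F′ = V = 4.

4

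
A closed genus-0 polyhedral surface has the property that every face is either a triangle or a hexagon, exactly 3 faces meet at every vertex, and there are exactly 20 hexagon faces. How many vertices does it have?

Let x be the number of triangles; then F = 20 + x.
Edge–face incidences: 2E = 6·20 + 3·x = 120 + 3x.
Every vertex has degree 3, so 3V = 2E.
Euler: V − E + F = 2 ⇒ (2E)/3 − E + (20 + x) = 2.
Multiply by 6: 2·(2E) − 3·(2E) + 6·(20 + x) = 12, i.e. 120 + 6x − (120 + 3x) = 12.
Collecting terms: 3x = 12, so x = 4.
Then 2E = 120 + 3·4 = 132, so E = 66, V = 2E/3 = 44, F = 20 + 4 = 24.

44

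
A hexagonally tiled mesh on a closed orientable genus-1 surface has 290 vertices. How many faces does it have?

145

χ = 2 − 2·1 = 0, and every face is a hexagon so 6F = 2E.
V − E + F = 0 with E = 6F/2 gives 290 − (6/2 − 1)·F = 0, so F = 145 and E = 435.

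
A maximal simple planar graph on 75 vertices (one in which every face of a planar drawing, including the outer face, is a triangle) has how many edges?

In a plane triangulation 3F = 2E and V − E + F = 2, so E = 3V − 6 = 3·75 − 6 = 219.

219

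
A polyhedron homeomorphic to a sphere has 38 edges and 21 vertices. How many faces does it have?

19

Here V − E + F = 2.
F = 2 − V + E = 2 − 21 + 38 = 19.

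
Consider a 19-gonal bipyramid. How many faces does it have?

A bipyramid over an n-gon has 2n triangular faces and n + 2 vertices: V = 19 + 2 = 21, E = 3·19 = 57, F = 2·19 = 38.
Check: V − E + F = 21 − 57 + 38 = 2.

38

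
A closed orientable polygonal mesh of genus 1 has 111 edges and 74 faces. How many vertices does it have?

37

For a closed orientable surface of genus 1, χ = 2 − 2·1 = 0.
V = 0 + E − F = 0 + 111 − 74 = 37.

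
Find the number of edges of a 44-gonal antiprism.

176

An antiprism on an n-gon has two n-gon caps and 2n triangles: V = 2·44 = 88, E = 4·44 = 176, F = 2·44 + 2 = 90.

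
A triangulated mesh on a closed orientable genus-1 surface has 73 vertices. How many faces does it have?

146

χ = 2 − 2·1 = 0, and every face is a triangle so 3F = 2E.
V − E + F = 0 with E = 3F/2 gives 73 − (3/2 − 1)·F = 0, so F = 146 and E = 219.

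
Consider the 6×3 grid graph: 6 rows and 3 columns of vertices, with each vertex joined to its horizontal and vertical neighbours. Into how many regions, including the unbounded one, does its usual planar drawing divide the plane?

The grid has V = 6·3 = 18 vertices and E = 6·2 + 3·5 = 27 edges.
F = 2 − V + E = 2 − 18 + 27 = 11.

11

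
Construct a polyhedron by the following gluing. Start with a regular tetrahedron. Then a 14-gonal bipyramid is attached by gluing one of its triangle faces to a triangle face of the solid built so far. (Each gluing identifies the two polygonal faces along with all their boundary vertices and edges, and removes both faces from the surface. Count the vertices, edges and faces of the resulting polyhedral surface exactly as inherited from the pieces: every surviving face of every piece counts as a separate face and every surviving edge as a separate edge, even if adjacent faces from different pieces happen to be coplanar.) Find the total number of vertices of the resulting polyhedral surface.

A regular tetrahedron: V=4, E=6, F=4.
Attach a 14-gonal bipyramid (V=16, E=42, F=28) along a 3-gon: merge 3 vertices and 3 edges, delete both glued faces → V=17, E=45, F=30.
Check: V − E + F = 17 − 45 + 30 = 2.

17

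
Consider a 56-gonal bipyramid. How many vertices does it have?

58

A bipyramid over an n-gon has 2n triangular faces and n + 2 vertices: V = 56 + 2 = 58, E = 3·56 = 168, F = 2·56 = 112.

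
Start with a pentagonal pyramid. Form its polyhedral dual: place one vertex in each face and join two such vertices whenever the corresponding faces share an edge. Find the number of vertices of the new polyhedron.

The base solid has V = 6, E = 10, F = 6.
The dual swaps V and F and preserves E: V′ = F = 6, E′ = E = 10, F′ = V = 6.

6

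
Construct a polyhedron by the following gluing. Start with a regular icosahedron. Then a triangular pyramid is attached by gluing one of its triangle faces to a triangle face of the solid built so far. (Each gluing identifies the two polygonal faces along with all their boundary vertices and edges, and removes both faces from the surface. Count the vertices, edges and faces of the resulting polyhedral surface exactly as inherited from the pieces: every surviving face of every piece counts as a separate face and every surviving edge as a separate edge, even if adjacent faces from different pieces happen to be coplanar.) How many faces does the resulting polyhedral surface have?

22

A regular icosahedron: V=12, E=30, F=20.
Attach a triangular pyramid (V=4, E=6, F=4) along a 3-gon: merge 3 vertices and 3 edges, delete both glued faces → V=13, E=33, F=22.
Check: V − E + F = 13 − 33 + 22 = 2.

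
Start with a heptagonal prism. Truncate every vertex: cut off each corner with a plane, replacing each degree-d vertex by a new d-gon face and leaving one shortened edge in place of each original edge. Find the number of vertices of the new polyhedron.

The base solid has V = 14, E = 21, F = 9.
Truncation replaces each original edge-end by a new vertex, so V′ = 2E = 42.
Each original edge survives, and each old vertex of degree d contributes d new edges; summing degrees gives Σd = 2E, so E′ = E + 2E = 3E = 63.
Each original face survives and each original vertex becomes one new face: F′ = F + V = 23.

42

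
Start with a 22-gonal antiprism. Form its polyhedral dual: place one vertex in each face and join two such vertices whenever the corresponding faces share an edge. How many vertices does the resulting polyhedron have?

46

The base solid has V = 44, E = 88, F = 46.
The dual swaps V and F and preserves E: V′ = F = 46, E′ = E = 88, F′ = V = 44.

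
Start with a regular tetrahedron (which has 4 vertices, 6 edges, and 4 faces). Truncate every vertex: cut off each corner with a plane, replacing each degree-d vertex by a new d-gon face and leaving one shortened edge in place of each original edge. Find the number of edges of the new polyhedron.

18

Truncation replaces each original edge-end by a new vertex, so V′ = 2E = 12.
Each original edge survives, and each old vertex of degree d contributes d new edges; summing degrees gives Σd = 2E, so E′ = E + 2E = 3E = 18.
Each original face survives and each original vertex becomes one new face: F′ = F + V = 8.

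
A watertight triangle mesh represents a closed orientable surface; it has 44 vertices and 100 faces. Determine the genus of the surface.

4

Every face is a triangle, so 2E = 3·100 = 300, giving E = 150.
χ = V − E + F = 44 − 150 + 100 = -6.
For a closed orientable surface χ = 2 − 2g, so g = (2 − (-6))/2 = 4.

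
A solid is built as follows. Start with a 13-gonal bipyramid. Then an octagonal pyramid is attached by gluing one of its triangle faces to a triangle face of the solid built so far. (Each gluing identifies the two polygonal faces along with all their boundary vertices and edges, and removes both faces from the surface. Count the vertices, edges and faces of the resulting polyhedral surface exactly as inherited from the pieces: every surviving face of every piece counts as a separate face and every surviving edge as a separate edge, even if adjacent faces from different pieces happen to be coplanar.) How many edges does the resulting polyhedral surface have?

52

A 13-gonal bipyramid: V=15, E=39, F=26.
Attach an octagonal pyramid (V=9, E=16, F=9) along a 3-gon: merge 3 vertices and 3 edges, delete both glued faces → V=21, E=52, F=33.
Check: V − E + F = 21 − 52 + 33 = 2.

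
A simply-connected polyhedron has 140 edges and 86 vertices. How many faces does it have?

56

Here V − E + F = 2.
F = 2 − V + E = 2 − 86 + 140 = 56.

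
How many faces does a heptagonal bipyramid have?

A bipyramid over an n-gon has 2n triangular faces and n + 2 vertices: V = 7 + 2 = 9, E = 3·7 = 21, F = 2·7 = 14.

14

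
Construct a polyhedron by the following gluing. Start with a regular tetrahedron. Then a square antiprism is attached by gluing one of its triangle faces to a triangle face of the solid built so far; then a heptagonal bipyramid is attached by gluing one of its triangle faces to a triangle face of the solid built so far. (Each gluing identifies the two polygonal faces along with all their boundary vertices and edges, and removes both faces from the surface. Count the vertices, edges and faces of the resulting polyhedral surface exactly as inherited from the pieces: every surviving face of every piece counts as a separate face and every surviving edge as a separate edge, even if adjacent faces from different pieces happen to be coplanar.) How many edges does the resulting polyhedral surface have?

37

A regular tetrahedron: V=4, E=6, F=4.
Attach a square antiprism (V=8, E=16, F=10) along a 3-gon: merge 3 vertices and 3 edges, delete both glued faces → V=9, E=19, F=12.
Attach a heptagonal bipyramid (V=9, E=21, F=14) along a 3-gon: merge 3 vertices and 3 edges, delete both glued faces → V=15, E=37, F=24.
Check: V − E + F = 15 − 37 + 24 = 2.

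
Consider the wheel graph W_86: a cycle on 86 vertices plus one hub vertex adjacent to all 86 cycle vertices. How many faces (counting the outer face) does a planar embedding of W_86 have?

W_86 has V = 86 + 1 = 87 vertices and E = 2·86 = 172 edges.
By Euler's formula F = 2 − V + E = 2 − 87 + 172 = 87.

87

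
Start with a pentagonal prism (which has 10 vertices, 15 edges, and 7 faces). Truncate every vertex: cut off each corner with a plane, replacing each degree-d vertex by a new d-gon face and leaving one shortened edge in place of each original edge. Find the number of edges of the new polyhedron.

Truncation replaces each original edge-end by a new vertex, so V′ = 2E = 30.
Each original edge survives, and each old vertex of degree d contributes d new edges; summing degrees gives Σd = 2E, so E′ = E + 2E = 3E = 45.
Each original face survives and each original vertex becomes one new face: F′ = F + V = 17.

45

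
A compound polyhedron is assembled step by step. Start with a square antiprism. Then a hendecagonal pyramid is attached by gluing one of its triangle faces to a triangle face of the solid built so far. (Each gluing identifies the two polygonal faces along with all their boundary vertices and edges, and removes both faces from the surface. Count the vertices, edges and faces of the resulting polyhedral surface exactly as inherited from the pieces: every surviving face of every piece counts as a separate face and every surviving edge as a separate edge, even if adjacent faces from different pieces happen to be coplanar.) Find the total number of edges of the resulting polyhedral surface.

A square antiprism: V=8, E=16, F=10.
Attach a hendecagonal pyramid (V=12, E=22, F=12) along a 3-gon: merge 3 vertices and 3 edges, delete both glued faces → V=17, E=35, F=20.
Check: V − E + F = 17 − 35 + 20 = 2.

35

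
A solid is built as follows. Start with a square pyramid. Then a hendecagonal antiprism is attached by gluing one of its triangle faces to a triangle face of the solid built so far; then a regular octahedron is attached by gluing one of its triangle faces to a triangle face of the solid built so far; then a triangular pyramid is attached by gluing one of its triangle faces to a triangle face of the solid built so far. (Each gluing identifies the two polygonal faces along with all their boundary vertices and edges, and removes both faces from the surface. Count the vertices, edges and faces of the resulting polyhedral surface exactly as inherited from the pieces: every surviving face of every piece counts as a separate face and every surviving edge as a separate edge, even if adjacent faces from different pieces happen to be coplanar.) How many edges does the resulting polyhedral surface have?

61

A square pyramid: V=5, E=8, F=5.
Attach a hendecagonal antiprism (V=22, E=44, F=24) along a 3-gon: merge 3 vertices and 3 edges, delete both glued faces → V=24, E=49, F=27.
Attach a regular octahedron (V=6, E=12, F=8) along a 3-gon: merge 3 vertices and 3 edges, delete both glued faces → V=27, E=58, F=33.
Attach a triangular pyramid (V=4, E=6, F=4) along a 3-gon: merge 3 vertices and 3 edges, delete both glued faces → V=28, E=61, F=35.
Check: V − E + F = 28 − 61 + 35 = 2.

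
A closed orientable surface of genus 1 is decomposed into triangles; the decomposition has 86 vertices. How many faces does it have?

χ = 2 − 2·1 = 0, and every face is a triangle so 3F = 2E.
V − E + F = 0 with E = 3F/2 gives 86 − (3/2 − 1)·F = 0, so F = 172 and E = 258.

172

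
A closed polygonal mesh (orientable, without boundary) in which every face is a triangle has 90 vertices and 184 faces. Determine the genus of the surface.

2

Every face is a triangle, so 2E = 3·184 = 552, giving E = 276.
χ = V − E + F = 90 − 276 + 184 = -2.
For a closed orientable surface χ = 2 − 2g, so g = (2 − (-2))/2 = 2.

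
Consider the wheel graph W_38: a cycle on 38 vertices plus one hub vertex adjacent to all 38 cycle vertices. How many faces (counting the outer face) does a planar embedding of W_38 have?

39

W_38 has V = 38 + 1 = 39 vertices and E = 2·38 = 76 edges.
By Euler's formula F = 2 − V + E = 2 − 39 + 76 = 39.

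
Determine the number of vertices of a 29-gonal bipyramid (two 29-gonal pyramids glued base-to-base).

31

A bipyramid over an n-gon has 2n triangular faces and n + 2 vertices: V = 29 + 2 = 31, E = 3·29 = 87, F = 2·29 = 58.
Check: V − E + F = 31 − 87 + 58 = 2.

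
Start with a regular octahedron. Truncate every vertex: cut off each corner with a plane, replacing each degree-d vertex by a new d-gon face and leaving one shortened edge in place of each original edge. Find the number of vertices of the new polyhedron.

The base solid has V = 6, E = 12, F = 8.
Truncation replaces each original edge-end by a new vertex, so V′ = 2E = 24.
Each original edge survives, and each old vertex of degree d contributes d new edges; summing degrees gives Σd = 2E, so E′ = E + 2E = 3E = 36.
Each original face survives and each original vertex becomes one new face: F′ = F + V = 14.

24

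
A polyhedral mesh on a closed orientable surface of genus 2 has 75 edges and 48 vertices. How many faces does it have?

25

For a closed orientable surface of genus 2, χ = 2 − 2·2 = -2.
F = -2 − V + E = -2 − 48 + 75 = 25.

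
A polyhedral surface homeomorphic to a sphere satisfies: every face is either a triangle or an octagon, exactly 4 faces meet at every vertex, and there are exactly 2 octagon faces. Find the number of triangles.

Let x be the number of triangles; then F = 2 + x.
Edge–face incidences: 2E = 8·2 + 3·x = 16 + 3x.
Every vertex has degree 4, so 4V = 2E.
Euler: V − E + F = 2 ⇒ (2E)/4 − E + (2 + x) = 2.
Multiply by 8: 2·(2E) − 4·(2E) + 8·(2 + x) = 16, i.e. 16 + 8x − 2·(16 + 3x) = 16.
Collecting terms: 2x − 16 = 16, so 2x = 32, so x = 16.
Then 2E = 16 + 3·16 = 64, so E = 32, V = 2E/4 = 16, F = 2 + 16 = 18.

16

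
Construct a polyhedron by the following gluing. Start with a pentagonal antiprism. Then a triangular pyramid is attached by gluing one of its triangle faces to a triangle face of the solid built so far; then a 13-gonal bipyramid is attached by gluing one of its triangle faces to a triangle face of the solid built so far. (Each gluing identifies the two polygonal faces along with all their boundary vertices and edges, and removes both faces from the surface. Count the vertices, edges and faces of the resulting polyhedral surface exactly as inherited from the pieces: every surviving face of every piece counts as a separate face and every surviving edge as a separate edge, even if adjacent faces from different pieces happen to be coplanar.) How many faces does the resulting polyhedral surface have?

38

A pentagonal antiprism: V=10, E=20, F=12.
Attach a triangular pyramid (V=4, E=6, F=4) along a 3-gon: merge 3 vertices and 3 edges, delete both glued faces → V=11, E=23, F=14.
Attach a 13-gonal bipyramid (V=15, E=39, F=26) along a 3-gon: merge 3 vertices and 3 edges, delete both glued faces → V=23, E=59, F=38.
Check: V − E + F = 23 − 59 + 38 = 2.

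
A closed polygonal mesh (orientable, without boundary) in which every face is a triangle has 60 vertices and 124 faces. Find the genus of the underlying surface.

2

Every face is a triangle, so 2E = 3·124 = 372, giving E = 186.
χ = V − E + F = 60 − 186 + 124 = -2.
For a closed orientable surface χ = 2 − 2g, so g = (2 − (-2))/2 = 2.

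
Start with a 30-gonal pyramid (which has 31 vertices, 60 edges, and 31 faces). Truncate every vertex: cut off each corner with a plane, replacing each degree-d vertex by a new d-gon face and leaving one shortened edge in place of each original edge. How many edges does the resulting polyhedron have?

180

Truncation replaces each original edge-end by a new vertex, so V′ = 2E = 120.
Each original edge survives, and each old vertex of degree d contributes d new edges; summing degrees gives Σd = 2E, so E′ = E + 2E = 3E = 180.
Each original face survives and each original vertex becomes one new face: F′ = F + V = 62.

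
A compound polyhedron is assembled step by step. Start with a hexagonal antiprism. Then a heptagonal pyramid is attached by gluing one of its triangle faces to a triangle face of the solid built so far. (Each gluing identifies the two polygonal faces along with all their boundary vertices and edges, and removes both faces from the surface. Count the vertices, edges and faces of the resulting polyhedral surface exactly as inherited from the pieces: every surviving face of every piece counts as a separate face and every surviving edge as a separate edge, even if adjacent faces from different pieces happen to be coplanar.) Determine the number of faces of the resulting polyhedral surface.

20

A hexagonal antiprism: V=12, E=24, F=14.
Attach a heptagonal pyramid (V=8, E=14, F=8) along a 3-gon: merge 3 vertices and 3 edges, delete both glued faces → V=17, E=35, F=20.
Check: V − E + F = 17 − 35 + 20 = 2.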